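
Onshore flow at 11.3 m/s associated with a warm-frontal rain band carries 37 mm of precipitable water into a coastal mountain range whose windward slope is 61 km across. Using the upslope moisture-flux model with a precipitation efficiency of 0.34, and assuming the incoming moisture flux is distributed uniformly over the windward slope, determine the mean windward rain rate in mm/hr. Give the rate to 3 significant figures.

Incoming column moisture flux per unit ridge length: F = V × PW = 11.3 × 37 = 418.1 mm·m/s.
Spread over the 61 km slope with efficiency ε = 0.34: R = ε·F/W = 0.34 × 418.1 / 61000 m = 2.330e-03 mm/s.
R = 2.330e-03 × 3600 = 8.39 mm/hr.

R ≈ 8.39 mm/hr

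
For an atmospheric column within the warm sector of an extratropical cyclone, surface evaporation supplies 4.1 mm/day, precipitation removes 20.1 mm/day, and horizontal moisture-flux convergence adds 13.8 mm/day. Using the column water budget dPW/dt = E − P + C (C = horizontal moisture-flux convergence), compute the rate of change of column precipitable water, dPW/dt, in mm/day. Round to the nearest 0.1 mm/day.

dPW/dt ≈ -2.2 mm/day

dPW/dt = E − P + C = 4.1 − 20.1 + (13.8) = -2.2 mm/day.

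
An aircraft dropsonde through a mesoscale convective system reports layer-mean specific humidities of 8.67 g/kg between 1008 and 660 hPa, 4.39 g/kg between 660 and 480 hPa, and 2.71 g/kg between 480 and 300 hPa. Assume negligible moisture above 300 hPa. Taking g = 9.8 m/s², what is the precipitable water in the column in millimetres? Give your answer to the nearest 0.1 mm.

PW ≈ 43.8 mm

Precipitable water is the column-integrated vapour mass per unit area: PW = (1/g) Σ q̄ Δp, with q in kg/kg and Δp in Pa (1 kg/m² of water = 1 mm).
Layer 1008–660 hPa: Δp = 348 hPa = 34800 Pa, q̄ = 0.00867 kg/kg → 0.00867 × 34800 / 9.8 = 30.79 mm
Layer 660–480 hPa: Δp = 180 hPa = 18000 Pa, q̄ = 0.00439 kg/kg → 0.00439 × 18000 / 9.8 = 8.06 mm
Layer 480–300 hPa: Δp = 180 hPa = 18000 Pa, q̄ = 0.00271 kg/kg → 0.00271 × 18000 / 9.8 = 4.98 mm
PW = 30.79 + 8.06 + 4.98 = 43.83 ≈ 43.8 mm.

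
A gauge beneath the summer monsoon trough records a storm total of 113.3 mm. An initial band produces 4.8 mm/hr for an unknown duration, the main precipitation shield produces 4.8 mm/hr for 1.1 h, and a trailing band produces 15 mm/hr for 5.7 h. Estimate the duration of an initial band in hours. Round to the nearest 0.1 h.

duration ≈ 4.7 h

Known phases: 4.8 × 1.1 + 15 × 5.7 = 5.28 + 85.5 = 90.78 mm.
Remaining depth = 113.3 − 90.78 = 22.52 mm.
Duration = 22.52 / 4.8 = 4.7 h.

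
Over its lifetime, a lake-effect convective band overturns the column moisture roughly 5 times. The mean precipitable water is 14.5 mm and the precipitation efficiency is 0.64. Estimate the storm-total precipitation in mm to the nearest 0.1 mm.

Each cycle deposits ε × PW = 0.64 × 14.5 = 9.28 mm.
Over 5 cycles: 5 × 9.28 = 46.4 mm.

precipitation ≈ 46.4 mm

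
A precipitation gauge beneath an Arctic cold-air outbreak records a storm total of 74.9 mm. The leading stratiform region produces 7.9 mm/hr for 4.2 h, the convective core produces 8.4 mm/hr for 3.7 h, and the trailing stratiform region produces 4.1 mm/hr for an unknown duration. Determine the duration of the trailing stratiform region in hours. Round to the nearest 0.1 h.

duration ≈ 2.6 h

Known phases: 7.9 × 4.2 + 8.4 × 3.7 = 33.18 + 31.08 = 64.26 mm.
Remaining depth = 74.9 − 64.26 = 10.64 mm.
Duration = 10.64 / 4.1 = 2.6 h.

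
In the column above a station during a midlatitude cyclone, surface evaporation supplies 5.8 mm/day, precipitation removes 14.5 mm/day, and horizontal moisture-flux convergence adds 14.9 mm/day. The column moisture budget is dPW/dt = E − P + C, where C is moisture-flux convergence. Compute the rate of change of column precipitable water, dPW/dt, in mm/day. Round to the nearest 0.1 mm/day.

dPW/dt = E − P + C = 5.8 − 14.5 + (14.9) = 6.2 mm/day.

dPW/dt ≈ 6.2 mm/day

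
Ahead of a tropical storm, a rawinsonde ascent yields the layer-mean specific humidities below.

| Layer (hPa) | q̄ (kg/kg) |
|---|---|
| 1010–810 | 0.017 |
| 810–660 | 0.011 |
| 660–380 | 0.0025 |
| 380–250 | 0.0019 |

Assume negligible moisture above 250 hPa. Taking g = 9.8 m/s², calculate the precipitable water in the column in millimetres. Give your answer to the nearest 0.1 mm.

PW ≈ 61.2 mm

Precipitable water is the column-integrated vapour mass per unit area: PW = (1/g) Σ q̄ Δp, with q in kg/kg and Δp in Pa (1 kg/m² of water = 1 mm).
Layer 1010–810 hPa: Δp = 200 hPa = 20000 Pa, q̄ = 0.017 kg/kg → 0.017 × 20000 / 9.8 = 34.69 mm
Layer 810–660 hPa: Δp = 150 hPa = 15000 Pa, q̄ = 0.011 kg/kg → 0.011 × 15000 / 9.8 = 16.84 mm
Layer 660–380 hPa: Δp = 280 hPa = 28000 Pa, q̄ = 0.0025 kg/kg → 0.0025 × 28000 / 9.8 = 7.14 mm
Layer 380–250 hPa: Δp = 130 hPa = 13000 Pa, q̄ = 0.0019 kg/kg → 0.0019 × 13000 / 9.8 = 2.52 mm
PW = 34.69 + 16.84 + 7.14 + 2.52 = 61.19 ≈ 61.2 mm.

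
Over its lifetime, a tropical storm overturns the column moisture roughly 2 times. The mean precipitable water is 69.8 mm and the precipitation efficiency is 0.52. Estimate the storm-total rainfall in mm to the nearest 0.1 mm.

Each cycle deposits ε × PW = 0.52 × 69.8 = 36.296 mm.
Over 2 cycles: 2 × 36.296 = 72.6 mm.

rainfall ≈ 72.6 mm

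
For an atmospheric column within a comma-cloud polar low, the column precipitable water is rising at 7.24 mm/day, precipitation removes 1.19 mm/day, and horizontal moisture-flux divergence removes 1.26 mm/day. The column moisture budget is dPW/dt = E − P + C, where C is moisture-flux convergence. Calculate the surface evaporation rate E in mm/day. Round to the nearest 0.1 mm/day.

E ≈ 9.7 mm/day

dPW/dt = +7.24 mm/day.
E = dPW/dt + P − C = (+7.24) + 1.19 − (-1.26) = 9.7 mm/day.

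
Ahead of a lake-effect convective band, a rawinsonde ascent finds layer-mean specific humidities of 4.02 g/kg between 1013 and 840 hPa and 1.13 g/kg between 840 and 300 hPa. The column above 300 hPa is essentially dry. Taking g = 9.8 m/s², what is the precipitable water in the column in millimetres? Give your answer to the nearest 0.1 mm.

Precipitable water is the column-integrated vapour mass per unit area: PW = (1/g) Σ q̄ Δp, with q in kg/kg and Δp in Pa (1 kg/m² of water = 1 mm).
Layer 1013–840 hPa: Δp = 173 hPa = 17300 Pa, q̄ = 0.00402 kg/kg → 0.00402 × 17300 / 9.8 = 7.10 mm
Layer 840–300 hPa: Δp = 540 hPa = 54000 Pa, q̄ = 0.00113 kg/kg → 0.00113 × 54000 / 9.8 = 6.23 mm
PW = 7.10 + 6.23 = 13.33 ≈ 13.3 mm.

PW ≈ 13.3 mm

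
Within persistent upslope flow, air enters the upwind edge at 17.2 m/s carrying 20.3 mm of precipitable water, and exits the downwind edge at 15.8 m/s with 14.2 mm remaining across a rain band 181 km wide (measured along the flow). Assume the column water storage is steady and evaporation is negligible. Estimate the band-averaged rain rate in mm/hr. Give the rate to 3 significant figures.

R ≈ 2.48 mm/hr

Column moisture flux per unit crosswind length is F = V × PW.
Inflow: F_in = 17.2 × 20.3 = 349.16 mm·m/s
Outflow: F_out = 15.8 × 14.2 = 224.36 mm·m/s
Steady-state rate R = (F_in − F_out)/L = (349.16 − 224.36) / 181000 m = 6.895e-04 mm/s.
R = 6.895e-04 × 3600 = 2.48 mm/hr.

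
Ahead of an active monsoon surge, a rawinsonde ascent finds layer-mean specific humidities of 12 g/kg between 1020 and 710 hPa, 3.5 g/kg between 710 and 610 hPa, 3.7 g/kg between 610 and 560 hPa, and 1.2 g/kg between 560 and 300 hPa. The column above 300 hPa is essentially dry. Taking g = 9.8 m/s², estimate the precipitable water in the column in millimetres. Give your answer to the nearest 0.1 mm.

PW ≈ 46.6 mm

Precipitable water is the column-integrated vapour mass per unit area: PW = (1/g) Σ q̄ Δp, with q in kg/kg and Δp in Pa (1 kg/m² of water = 1 mm).
Layer 1020–710 hPa: Δp = 310 hPa = 31000 Pa, q̄ = 0.012 kg/kg → 0.012 × 31000 / 9.8 = 37.96 mm
Layer 710–610 hPa: Δp = 100 hPa = 10000 Pa, q̄ = 0.0035 kg/kg → 0.0035 × 10000 / 9.8 = 3.57 mm
Layer 610–560 hPa: Δp = 50 hPa = 5000 Pa, q̄ = 0.0037 kg/kg → 0.0037 × 5000 / 9.8 = 1.89 mm
Layer 560–300 hPa: Δp = 260 hPa = 26000 Pa, q̄ = 0.0012 kg/kg → 0.0012 × 26000 / 9.8 = 3.18 mm
PW = 37.96 + 3.57 + 1.89 + 3.18 = 46.60 ≈ 46.6 mm.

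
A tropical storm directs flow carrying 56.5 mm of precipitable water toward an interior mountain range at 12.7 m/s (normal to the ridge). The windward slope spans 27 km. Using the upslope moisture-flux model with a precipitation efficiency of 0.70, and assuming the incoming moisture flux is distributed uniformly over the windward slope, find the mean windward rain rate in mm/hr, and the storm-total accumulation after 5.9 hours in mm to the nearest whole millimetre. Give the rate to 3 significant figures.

R ≈ 67.0 mm/hr; total ≈ 395 mm

Incoming column moisture flux per unit ridge length: F = V × PW = 12.7 × 56.5 = 717.55 mm·m/s.
Spread over the 27 km slope with efficiency ε = 0.70: R = ε·F/W = 0.70 × 717.55 / 27000 m = 1.860e-02 mm/s.
R = 1.860e-02 × 3600 = 67.0 mm/hr.
Over 5.9 h: total = 67.0 × 5.9 = 395.3 ≈ 395 mm.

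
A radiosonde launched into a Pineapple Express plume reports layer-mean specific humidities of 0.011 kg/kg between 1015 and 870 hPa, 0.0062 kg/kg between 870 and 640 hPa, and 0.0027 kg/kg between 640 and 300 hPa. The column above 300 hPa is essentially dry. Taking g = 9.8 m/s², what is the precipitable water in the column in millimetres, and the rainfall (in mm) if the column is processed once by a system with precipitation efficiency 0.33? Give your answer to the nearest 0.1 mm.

Precipitable water is the column-integrated vapour mass per unit area: PW = (1/g) Σ q̄ Δp, with q in kg/kg and Δp in Pa (1 kg/m² of water = 1 mm).
Layer 1015–870 hPa: Δp = 145 hPa = 14500 Pa, q̄ = 0.011 kg/kg → 0.011 × 14500 / 9.8 = 16.28 mm
Layer 870–640 hPa: Δp = 230 hPa = 23000 Pa, q̄ = 0.0062 kg/kg → 0.0062 × 23000 / 9.8 = 14.55 mm
Layer 640–300 hPa: Δp = 340 hPa = 34000 Pa, q̄ = 0.0027 kg/kg → 0.0027 × 34000 / 9.8 = 9.37 mm
PW = 16.28 + 14.55 + 9.37 = 40.20 ≈ 40.2 mm.
Rainfall = ε × PW = 0.33 × 40.2 = 13.3 mm.

PW ≈ 40.2 mm; rainfall ≈ 13.3 mm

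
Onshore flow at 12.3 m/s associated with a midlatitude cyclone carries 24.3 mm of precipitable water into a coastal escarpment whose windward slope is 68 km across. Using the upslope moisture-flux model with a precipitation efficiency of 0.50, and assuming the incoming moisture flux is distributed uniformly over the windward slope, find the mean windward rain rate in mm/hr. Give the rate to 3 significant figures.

R ≈ 7.91 mm/hr

Incoming column moisture flux per unit ridge length: F = V × PW = 12.3 × 24.3 = 298.89 mm·m/s.
Spread over the 68 km slope with efficiency ε = 0.50: R = ε·F/W = 0.50 × 298.89 / 68000 m = 2.198e-03 mm/s.
R = 2.198e-03 × 3600 = 7.91 mm/hr.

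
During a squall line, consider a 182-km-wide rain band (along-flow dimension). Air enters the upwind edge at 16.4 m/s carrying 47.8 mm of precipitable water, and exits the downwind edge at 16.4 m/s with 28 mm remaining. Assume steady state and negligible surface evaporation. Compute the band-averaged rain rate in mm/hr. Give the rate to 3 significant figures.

R ≈ 6.42 mm/hr

Column moisture flux per unit crosswind length is F = V × PW.
Inflow: F_in = 16.4 × 47.8 = 783.92 mm·m/s
Outflow: F_out = 16.4 × 28 = 459.2 mm·m/s
Steady-state rate R = (F_in − F_out)/L = (783.92 − 459.2) / 182000 m = 1.784e-03 mm/s.
R = 1.784e-03 × 3600 = 6.42 mm/hr.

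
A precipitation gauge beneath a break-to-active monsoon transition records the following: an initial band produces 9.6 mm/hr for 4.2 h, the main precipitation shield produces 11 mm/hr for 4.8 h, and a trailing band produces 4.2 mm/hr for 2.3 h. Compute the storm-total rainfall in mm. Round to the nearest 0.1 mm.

Total = Σ Rᵢ Δtᵢ = 9.6 × 4.2 + 11 × 4.8 + 4.2 × 2.3
      = 40.32 + 52.8 + 9.66 = 102.8 mm.

total ≈ 102.8 mm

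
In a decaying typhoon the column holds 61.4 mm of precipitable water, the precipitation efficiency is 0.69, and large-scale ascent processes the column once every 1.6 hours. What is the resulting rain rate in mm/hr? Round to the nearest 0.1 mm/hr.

R ≈ 26.5 mm/hr

Each overturning extracts ε × PW = 0.69 × 61.4 = 42.366 mm.
Rate = ε·PW / τ = 42.366 / 1.6 h = 26.5 mm/hr.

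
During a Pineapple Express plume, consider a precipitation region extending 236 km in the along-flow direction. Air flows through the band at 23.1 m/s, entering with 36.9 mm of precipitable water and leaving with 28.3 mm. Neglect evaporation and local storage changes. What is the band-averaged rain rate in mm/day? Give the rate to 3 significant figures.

R ≈ 72.7 mm/day

Column moisture flux per unit crosswind length is F = V × PW.
Inflow: F_in = 23.1 × 36.9 = 852.39 mm·m/s
Outflow: F_out = 23.1 × 28.3 = 653.73 mm·m/s
Steady-state rate R = (F_in − F_out)/L = (852.39 − 653.73) / 236000 m = 8.418e-04 mm/s.
R = 8.418e-04 × 3600 × 24 = 72.7 mm/day.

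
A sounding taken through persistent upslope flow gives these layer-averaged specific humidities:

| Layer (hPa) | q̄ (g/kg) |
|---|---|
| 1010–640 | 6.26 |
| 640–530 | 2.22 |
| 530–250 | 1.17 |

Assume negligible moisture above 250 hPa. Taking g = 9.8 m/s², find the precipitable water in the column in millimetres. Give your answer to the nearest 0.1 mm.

Precipitable water is the column-integrated vapour mass per unit area: PW = (1/g) Σ q̄ Δp, with q in kg/kg and Δp in Pa (1 kg/m² of water = 1 mm).
Layer 1010–640 hPa: Δp = 370 hPa = 37000 Pa, q̄ = 0.00626 kg/kg → 0.00626 × 37000 / 9.8 = 23.63 mm
Layer 640–530 hPa: Δp = 110 hPa = 11000 Pa, q̄ = 0.00222 kg/kg → 0.00222 × 11000 / 9.8 = 2.49 mm
Layer 530–250 hPa: Δp = 280 hPa = 28000 Pa, q̄ = 0.00117 kg/kg → 0.00117 × 28000 / 9.8 = 3.34 mm
PW = 23.63 + 2.49 + 3.34 = 29.46 ≈ 29.5 mm.

PW ≈ 29.5 mm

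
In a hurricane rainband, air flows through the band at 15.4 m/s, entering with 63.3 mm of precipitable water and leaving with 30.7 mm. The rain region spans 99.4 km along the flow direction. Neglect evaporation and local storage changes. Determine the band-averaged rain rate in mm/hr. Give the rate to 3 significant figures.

Column moisture flux per unit crosswind length is F = V × PW.
Inflow: F_in = 15.4 × 63.3 = 974.82 mm·m/s
Outflow: F_out = 15.4 × 30.7 = 472.78 mm·m/s
Steady-state rate R = (F_in − F_out)/L = (974.82 − 472.78) / 99400 m = 5.051e-03 mm/s.
R = 5.051e-03 × 3600 = 18.2 mm/hr.

R ≈ 18.2 mm/hr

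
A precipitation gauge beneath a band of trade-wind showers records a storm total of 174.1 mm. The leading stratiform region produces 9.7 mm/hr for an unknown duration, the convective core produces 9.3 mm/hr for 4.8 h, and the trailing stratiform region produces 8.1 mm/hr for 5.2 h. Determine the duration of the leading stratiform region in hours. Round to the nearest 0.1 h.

Known phases: 9.3 × 4.8 + 8.1 × 5.2 = 44.64 + 42.12 = 86.76 mm.
Remaining depth = 174.1 − 86.76 = 87.34 mm.
Duration = 87.34 / 9.7 = 9.0 h.

duration ≈ 9.0 h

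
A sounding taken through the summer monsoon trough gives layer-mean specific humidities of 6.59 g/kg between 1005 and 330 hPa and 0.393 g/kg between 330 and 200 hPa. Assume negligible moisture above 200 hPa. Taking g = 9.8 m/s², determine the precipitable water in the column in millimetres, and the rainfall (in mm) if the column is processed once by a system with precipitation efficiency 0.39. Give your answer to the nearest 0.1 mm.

PW ≈ 45.9 mm; rainfall ≈ 17.9 mm

Precipitable water is the column-integrated vapour mass per unit area: PW = (1/g) Σ q̄ Δp, with q in kg/kg and Δp in Pa (1 kg/m² of water = 1 mm).
Layer 1005–330 hPa: Δp = 675 hPa = 67500 Pa, q̄ = 0.00659 kg/kg → 0.00659 × 67500 / 9.8 = 45.39 mm
Layer 330–200 hPa: Δp = 130 hPa = 13000 Pa, q̄ = 0.000393 kg/kg → 0.000393 × 13000 / 9.8 = 0.52 mm
PW = 45.39 + 0.52 = 45.91 ≈ 45.9 mm.
Rainfall = ε × PW = 0.39 × 45.9 = 17.9 mm.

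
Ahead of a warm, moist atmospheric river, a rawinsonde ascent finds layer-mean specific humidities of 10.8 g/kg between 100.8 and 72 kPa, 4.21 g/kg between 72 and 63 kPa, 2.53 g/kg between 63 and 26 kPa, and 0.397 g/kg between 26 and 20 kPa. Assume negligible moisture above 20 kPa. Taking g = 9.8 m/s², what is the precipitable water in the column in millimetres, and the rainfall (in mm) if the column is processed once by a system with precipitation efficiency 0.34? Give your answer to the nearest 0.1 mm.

PW ≈ 45.4 mm; rainfall ≈ 15.4 mm

Precipitable water is the column-integrated vapour mass per unit area: PW = (1/g) Σ q̄ Δp, with q in kg/kg and Δp in Pa (1 kg/m² of water = 1 mm).
Layer 100.8–72 kPa: Δp = 288 hPa = 28800 Pa, q̄ = 0.0108 kg/kg → 0.0108 × 28800 / 9.8 = 31.74 mm
Layer 72–63 kPa: Δp = 90 hPa = 9000 Pa, q̄ = 0.00421 kg/kg → 0.00421 × 9000 / 9.8 = 3.87 mm
Layer 63–26 kPa: Δp = 370 hPa = 37000 Pa, q̄ = 0.00253 kg/kg → 0.00253 × 37000 / 9.8 = 9.55 mm
Layer 26–20 kPa: Δp = 60 hPa = 6000 Pa, q̄ = 0.000397 kg/kg → 0.000397 × 6000 / 9.8 = 0.24 mm
PW = 31.74 + 3.87 + 9.55 + 0.24 = 45.40 ≈ 45.4 mm.
Rainfall = ε × PW = 0.34 × 45.4 = 15.4 mm.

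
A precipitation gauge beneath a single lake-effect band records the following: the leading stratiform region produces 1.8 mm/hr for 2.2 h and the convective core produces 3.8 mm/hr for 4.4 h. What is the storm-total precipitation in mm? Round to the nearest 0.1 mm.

total ≈ 20.7 mm

Total = Σ Rᵢ Δtᵢ = 1.8 × 2.2 + 3.8 × 4.4
      = 3.96 + 16.72 = 20.7 mm.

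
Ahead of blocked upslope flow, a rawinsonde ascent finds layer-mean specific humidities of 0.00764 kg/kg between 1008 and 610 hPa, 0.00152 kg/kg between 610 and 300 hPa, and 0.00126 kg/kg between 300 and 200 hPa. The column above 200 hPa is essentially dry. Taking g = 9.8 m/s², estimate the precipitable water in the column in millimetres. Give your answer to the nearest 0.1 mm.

PW ≈ 37.1 mm

Precipitable water is the column-integrated vapour mass per unit area: PW = (1/g) Σ q̄ Δp, with q in kg/kg and Δp in Pa (1 kg/m² of water = 1 mm).
Layer 1008–610 hPa: Δp = 398 hPa = 39800 Pa, q̄ = 0.00764 kg/kg → 0.00764 × 39800 / 9.8 = 31.03 mm
Layer 610–300 hPa: Δp = 310 hPa = 31000 Pa, q̄ = 0.00152 kg/kg → 0.00152 × 31000 / 9.8 = 4.81 mm
Layer 300–200 hPa: Δp = 100 hPa = 10000 Pa, q̄ = 0.00126 kg/kg → 0.00126 × 10000 / 9.8 = 1.29 mm
PW = 31.03 + 4.81 + 1.29 = 37.13 ≈ 37.1 mm.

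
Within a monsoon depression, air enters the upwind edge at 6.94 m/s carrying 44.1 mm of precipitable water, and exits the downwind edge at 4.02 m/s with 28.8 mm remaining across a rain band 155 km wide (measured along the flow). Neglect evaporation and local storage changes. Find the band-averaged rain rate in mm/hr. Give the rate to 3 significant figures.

Column moisture flux per unit crosswind length is F = V × PW.
Inflow: F_in = 6.94 × 44.1 = 306.054 mm·m/s
Outflow: F_out = 4.02 × 28.8 = 115.776 mm·m/s
Steady-state rate R = (F_in − F_out)/L = (306.054 − 115.776) / 155000 m = 1.228e-03 mm/s.
R = 1.228e-03 × 3600 = 4.42 mm/hr.

R ≈ 4.42 mm/hr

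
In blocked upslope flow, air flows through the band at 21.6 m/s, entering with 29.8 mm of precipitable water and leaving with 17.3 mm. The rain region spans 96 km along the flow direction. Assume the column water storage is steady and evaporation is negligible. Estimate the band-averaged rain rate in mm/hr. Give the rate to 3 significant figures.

Column moisture flux per unit crosswind length is F = V × PW.
Inflow: F_in = 21.6 × 29.8 = 643.68 mm·m/s
Outflow: F_out = 21.6 × 17.3 = 373.68 mm·m/s
Steady-state rate R = (F_in − F_out)/L = (643.68 − 373.68) / 96000 m = 2.812e-03 mm/s.
R = 2.812e-03 × 3600 = 10.1 mm/hr.

R ≈ 10.1 mm/hr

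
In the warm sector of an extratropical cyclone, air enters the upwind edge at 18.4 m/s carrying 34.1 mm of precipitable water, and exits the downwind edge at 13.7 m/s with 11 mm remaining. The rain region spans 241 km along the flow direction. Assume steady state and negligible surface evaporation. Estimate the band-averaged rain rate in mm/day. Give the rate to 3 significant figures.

Column moisture flux per unit crosswind length is F = V × PW.
Inflow: F_in = 18.4 × 34.1 = 627.44 mm·m/s
Outflow: F_out = 13.7 × 11 = 150.7 mm·m/s
Steady-state rate R = (F_in − F_out)/L = (627.44 − 150.7) / 241000 m = 1.978e-03 mm/s.
R = 1.978e-03 × 3600 × 24 = 171 mm/day.

R ≈ 171 mm/day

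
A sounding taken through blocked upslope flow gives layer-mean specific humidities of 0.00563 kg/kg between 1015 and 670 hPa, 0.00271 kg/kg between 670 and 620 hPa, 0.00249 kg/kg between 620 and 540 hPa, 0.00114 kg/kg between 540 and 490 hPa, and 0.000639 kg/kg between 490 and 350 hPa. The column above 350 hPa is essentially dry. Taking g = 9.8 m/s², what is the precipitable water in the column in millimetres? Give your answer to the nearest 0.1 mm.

Precipitable water is the column-integrated vapour mass per unit area: PW = (1/g) Σ q̄ Δp, with q in kg/kg and Δp in Pa (1 kg/m² of water = 1 mm).
Layer 1015–670 hPa: Δp = 345 hPa = 34500 Pa, q̄ = 0.00563 kg/kg → 0.00563 × 34500 / 9.8 = 19.82 mm
Layer 670–620 hPa: Δp = 50 hPa = 5000 Pa, q̄ = 0.00271 kg/kg → 0.00271 × 5000 / 9.8 = 1.38 mm
Layer 620–540 hPa: Δp = 80 hPa = 8000 Pa, q̄ = 0.00249 kg/kg → 0.00249 × 8000 / 9.8 = 2.03 mm
Layer 540–490 hPa: Δp = 50 hPa = 5000 Pa, q̄ = 0.00114 kg/kg → 0.00114 × 5000 / 9.8 = 0.58 mm
Layer 490–350 hPa: Δp = 140 hPa = 14000 Pa, q̄ = 0.000639 kg/kg → 0.000639 × 14000 / 9.8 = 0.91 mm
PW = 19.82 + 1.38 + 2.03 + 0.58 + 0.91 = 24.72 ≈ 24.7 mm.

PW ≈ 24.7 mm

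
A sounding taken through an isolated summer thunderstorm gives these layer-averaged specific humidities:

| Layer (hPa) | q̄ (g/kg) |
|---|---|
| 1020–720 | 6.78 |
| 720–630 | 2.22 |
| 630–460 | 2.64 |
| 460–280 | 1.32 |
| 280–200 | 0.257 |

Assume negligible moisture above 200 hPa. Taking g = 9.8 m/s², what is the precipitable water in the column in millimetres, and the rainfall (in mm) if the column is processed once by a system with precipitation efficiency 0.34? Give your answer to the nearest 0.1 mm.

Precipitable water is the column-integrated vapour mass per unit area: PW = (1/g) Σ q̄ Δp, with q in kg/kg and Δp in Pa (1 kg/m² of water = 1 mm).
Layer 1020–720 hPa: Δp = 300 hPa = 30000 Pa, q̄ = 0.00678 kg/kg → 0.00678 × 30000 / 9.8 = 20.76 mm
Layer 720–630 hPa: Δp = 90 hPa = 9000 Pa, q̄ = 0.00222 kg/kg → 0.00222 × 9000 / 9.8 = 2.04 mm
Layer 630–460 hPa: Δp = 170 hPa = 17000 Pa, q̄ = 0.00264 kg/kg → 0.00264 × 17000 / 9.8 = 4.58 mm
Layer 460–280 hPa: Δp = 180 hPa = 18000 Pa, q̄ = 0.00132 kg/kg → 0.00132 × 18000 / 9.8 = 2.42 mm
Layer 280–200 hPa: Δp = 80 hPa = 8000 Pa, q̄ = 0.000257 kg/kg → 0.000257 × 8000 / 9.8 = 0.21 mm
PW = 20.76 + 2.04 + 4.58 + 2.42 + 0.21 = 30.01 ≈ 30.0 mm.
Rainfall = ε × PW = 0.34 × 30.0 = 10.2 mm.

PW ≈ 30.0 mm; rainfall ≈ 10.2 mm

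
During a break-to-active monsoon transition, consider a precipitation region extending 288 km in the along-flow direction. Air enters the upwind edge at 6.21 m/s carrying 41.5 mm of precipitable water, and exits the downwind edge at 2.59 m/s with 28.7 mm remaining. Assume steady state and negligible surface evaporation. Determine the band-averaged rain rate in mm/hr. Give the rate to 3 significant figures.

Column moisture flux per unit crosswind length is F = V × PW.
Inflow: F_in = 6.21 × 41.5 = 257.715 mm·m/s
Outflow: F_out = 2.59 × 28.7 = 74.333 mm·m/s
Steady-state rate R = (F_in − F_out)/L = (257.715 − 74.333) / 288000 m = 6.367e-04 mm/s.
R = 6.367e-04 × 3600 = 2.29 mm/hr.

R ≈ 2.29 mm/hr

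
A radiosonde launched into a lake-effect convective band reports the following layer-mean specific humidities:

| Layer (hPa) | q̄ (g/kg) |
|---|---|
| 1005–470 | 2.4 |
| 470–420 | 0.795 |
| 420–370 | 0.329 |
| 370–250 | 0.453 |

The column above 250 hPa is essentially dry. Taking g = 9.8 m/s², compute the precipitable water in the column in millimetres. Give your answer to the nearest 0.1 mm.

PW ≈ 14.2 mm

Precipitable water is the column-integrated vapour mass per unit area: PW = (1/g) Σ q̄ Δp, with q in kg/kg and Δp in Pa (1 kg/m² of water = 1 mm).
Layer 1005–470 hPa: Δp = 535 hPa = 53500 Pa, q̄ = 0.0024 kg/kg → 0.0024 × 53500 / 9.8 = 13.10 mm
Layer 470–420 hPa: Δp = 50 hPa = 5000 Pa, q̄ = 0.000795 kg/kg → 0.000795 × 5000 / 9.8 = 0.41 mm
Layer 420–370 hPa: Δp = 50 hPa = 5000 Pa, q̄ = 0.000329 kg/kg → 0.000329 × 5000 / 9.8 = 0.17 mm
Layer 370–250 hPa: Δp = 120 hPa = 12000 Pa, q̄ = 0.000453 kg/kg → 0.000453 × 12000 / 9.8 = 0.55 mm
PW = 13.10 + 0.41 + 0.17 + 0.55 = 14.23 ≈ 14.2 mm.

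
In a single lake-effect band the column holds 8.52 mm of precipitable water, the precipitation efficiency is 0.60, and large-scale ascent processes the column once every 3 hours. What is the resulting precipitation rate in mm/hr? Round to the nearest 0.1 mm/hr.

R ≈ 1.7 mm/hr

Each overturning extracts ε × PW = 0.60 × 8.52 = 5.112 mm.
Rate = ε·PW / τ = 5.112 / 3 h = 1.7 mm/hr.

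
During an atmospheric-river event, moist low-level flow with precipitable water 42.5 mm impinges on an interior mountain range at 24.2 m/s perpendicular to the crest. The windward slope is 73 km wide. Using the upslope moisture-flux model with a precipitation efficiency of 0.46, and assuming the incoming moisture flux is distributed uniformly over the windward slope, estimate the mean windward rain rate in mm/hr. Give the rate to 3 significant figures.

R ≈ 23.3 mm/hr

Incoming column moisture flux per unit ridge length: F = V × PW = 24.2 × 42.5 = 1028.5 mm·m/s.
Spread over the 73 km slope with efficiency ε = 0.46: R = ε·F/W = 0.46 × 1028.5 / 73000 m = 6.481e-03 mm/s.
R = 6.481e-03 × 3600 = 23.3 mm/hr.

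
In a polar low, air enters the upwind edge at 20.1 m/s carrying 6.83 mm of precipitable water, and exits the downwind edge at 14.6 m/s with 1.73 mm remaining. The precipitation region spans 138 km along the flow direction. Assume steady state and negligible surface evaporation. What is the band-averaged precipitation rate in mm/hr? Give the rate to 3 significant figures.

R ≈ 2.92 mm/hr

Column moisture flux per unit crosswind length is F = V × PW.
Inflow: F_in = 20.1 × 6.83 = 137.283 mm·m/s
Outflow: F_out = 14.6 × 1.73 = 25.258 mm·m/s
Steady-state rate R = (F_in − F_out)/L = (137.283 − 25.258) / 138000 m = 8.118e-04 mm/s.
R = 8.118e-04 × 3600 = 2.92 mm/hr.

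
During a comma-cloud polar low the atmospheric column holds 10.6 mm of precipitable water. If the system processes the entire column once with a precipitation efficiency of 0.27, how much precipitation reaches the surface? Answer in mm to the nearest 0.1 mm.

precipitation ≈ 2.9 mm

Precipitation = ε × PW = 0.27 × 10.6 = 2.9 mm.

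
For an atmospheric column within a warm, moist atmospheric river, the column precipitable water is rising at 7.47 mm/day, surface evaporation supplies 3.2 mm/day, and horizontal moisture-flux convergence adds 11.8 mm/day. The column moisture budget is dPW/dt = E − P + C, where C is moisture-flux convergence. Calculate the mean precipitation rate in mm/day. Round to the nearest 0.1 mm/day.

dPW/dt = +7.47 mm/day.
P = E + C − dPW/dt = 3.2 + (11.8) − (+7.47) = 7.5 mm/day.

P ≈ 7.5 mm/day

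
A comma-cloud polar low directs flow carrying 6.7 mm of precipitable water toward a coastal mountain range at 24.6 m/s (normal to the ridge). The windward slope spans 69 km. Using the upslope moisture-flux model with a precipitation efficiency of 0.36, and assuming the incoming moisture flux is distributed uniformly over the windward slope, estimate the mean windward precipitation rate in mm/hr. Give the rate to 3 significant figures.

Incoming column moisture flux per unit ridge length: F = V × PW = 24.6 × 6.7 = 164.82 mm·m/s.
Spread over the 69 km slope with efficiency ε = 0.36: R = ε·F/W = 0.36 × 164.82 / 69000 m = 8.599e-04 mm/s.
R = 8.599e-04 × 3600 = 3.10 mm/hr.

R ≈ 3.10 mm/hr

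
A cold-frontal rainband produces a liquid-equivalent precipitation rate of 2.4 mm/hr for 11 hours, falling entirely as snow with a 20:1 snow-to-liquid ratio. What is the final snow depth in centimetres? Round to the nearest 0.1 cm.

Liquid-equivalent depth = 2.4 × 11 = 26.4 mm.
Snow depth = 26.4 mm × 20 = 528 mm = 52.8 cm.

snow depth ≈ 52.8 cm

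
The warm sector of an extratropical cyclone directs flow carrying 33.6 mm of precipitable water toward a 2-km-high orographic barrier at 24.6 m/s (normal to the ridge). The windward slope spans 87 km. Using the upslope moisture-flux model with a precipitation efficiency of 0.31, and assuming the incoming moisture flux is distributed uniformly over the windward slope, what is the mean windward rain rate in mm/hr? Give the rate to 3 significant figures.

R ≈ 10.6 mm/hr

Incoming column moisture flux per unit ridge length: F = V × PW = 24.6 × 33.6 = 826.56 mm·m/s.
Spread over the 87 km slope with efficiency ε = 0.31: R = ε·F/W = 0.31 × 826.56 / 87000 m = 2.945e-03 mm/s.
R = 2.945e-03 × 3600 = 10.6 mm/hr.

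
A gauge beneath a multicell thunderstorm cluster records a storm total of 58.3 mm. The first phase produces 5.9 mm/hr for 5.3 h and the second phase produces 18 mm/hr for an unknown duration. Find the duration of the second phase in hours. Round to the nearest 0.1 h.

duration ≈ 1.5 h

Known phases: 5.9 × 5.3 = 31.27 mm.
Remaining depth = 58.3 − 31.27 = 27.03 mm.
Duration = 27.03 / 18 = 1.5 h.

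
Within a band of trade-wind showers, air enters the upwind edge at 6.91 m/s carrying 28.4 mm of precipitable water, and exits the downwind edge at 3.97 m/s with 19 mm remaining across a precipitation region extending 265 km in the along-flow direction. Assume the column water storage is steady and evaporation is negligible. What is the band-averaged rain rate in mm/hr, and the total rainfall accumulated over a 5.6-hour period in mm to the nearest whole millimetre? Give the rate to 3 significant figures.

R ≈ 1.64 mm/hr; total ≈ 9 mm

Column moisture flux per unit crosswind length is F = V × PW.
Inflow: F_in = 6.91 × 28.4 = 196.244 mm·m/s
Outflow: F_out = 3.97 × 19 = 75.43 mm·m/s
Steady-state rate R = (F_in − F_out)/L = (196.244 − 75.43) / 265000 m = 4.559e-04 mm/s.
R = 4.559e-04 × 3600 = 1.64 mm/hr.
Over 5.6 h: total = 1.64 × 5.6 = 9.184 ≈ 9 mm.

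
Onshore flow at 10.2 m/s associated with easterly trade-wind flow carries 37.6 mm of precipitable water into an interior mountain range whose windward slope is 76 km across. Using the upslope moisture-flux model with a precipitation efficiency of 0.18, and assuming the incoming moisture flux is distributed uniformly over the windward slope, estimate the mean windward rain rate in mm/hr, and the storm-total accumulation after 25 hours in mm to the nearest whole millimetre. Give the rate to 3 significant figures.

Incoming column moisture flux per unit ridge length: F = V × PW = 10.2 × 37.6 = 383.52 mm·m/s.
Spread over the 76 km slope with efficiency ε = 0.18: R = ε·F/W = 0.18 × 383.52 / 76000 m = 9.083e-04 mm/s.
R = 9.083e-04 × 3600 = 3.27 mm/hr.
Over 25 h: total = 3.27 × 25 = 81.75 ≈ 82 mm.

R ≈ 3.27 mm/hr; total ≈ 82 mm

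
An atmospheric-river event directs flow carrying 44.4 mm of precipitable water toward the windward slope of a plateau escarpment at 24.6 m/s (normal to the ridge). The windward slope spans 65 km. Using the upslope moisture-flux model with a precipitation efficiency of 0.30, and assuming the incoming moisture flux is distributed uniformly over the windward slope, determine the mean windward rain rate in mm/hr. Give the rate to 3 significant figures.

Incoming column moisture flux per unit ridge length: F = V × PW = 24.6 × 44.4 = 1092.24 mm·m/s.
Spread over the 65 km slope with efficiency ε = 0.30: R = ε·F/W = 0.30 × 1092.24 / 65000 m = 5.041e-03 mm/s.
R = 5.041e-03 × 3600 = 18.1 mm/hr.

R ≈ 18.1 mm/hr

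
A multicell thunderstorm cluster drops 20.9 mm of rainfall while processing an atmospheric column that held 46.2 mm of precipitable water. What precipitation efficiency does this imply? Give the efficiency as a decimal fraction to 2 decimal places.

ε ≈ 0.45

ε = rainfall / PW = 20.9 / 46.2 = 0.45.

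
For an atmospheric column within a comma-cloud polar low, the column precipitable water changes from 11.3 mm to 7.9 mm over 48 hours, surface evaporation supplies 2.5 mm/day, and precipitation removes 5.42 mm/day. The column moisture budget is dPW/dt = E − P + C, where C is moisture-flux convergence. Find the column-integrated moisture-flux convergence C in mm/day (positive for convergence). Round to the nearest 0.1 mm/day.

dPW/dt = (7.9 − 11.3) mm / (48/24 day) = -1.700 mm/day.
C = dPW/dt − E + P = (-1.700) − 2.5 + 5.42 = 1.2 mm/day.

C ≈ 1.2 mm/day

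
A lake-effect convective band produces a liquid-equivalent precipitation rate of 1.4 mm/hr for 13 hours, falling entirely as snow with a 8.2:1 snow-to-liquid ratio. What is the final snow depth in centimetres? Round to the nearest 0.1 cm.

snow depth ≈ 14.9 cm

Liquid-equivalent depth = 1.4 × 13 = 18.2 mm.
Snow depth = 18.2 mm × 8.2 = 149.24 mm = 14.9 cm.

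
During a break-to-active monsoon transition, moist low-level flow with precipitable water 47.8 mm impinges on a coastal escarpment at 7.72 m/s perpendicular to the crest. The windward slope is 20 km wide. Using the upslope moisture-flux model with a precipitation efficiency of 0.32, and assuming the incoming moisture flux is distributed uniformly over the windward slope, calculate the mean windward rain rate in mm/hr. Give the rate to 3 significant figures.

R ≈ 21.3 mm/hr

Incoming column moisture flux per unit ridge length: F = V × PW = 7.72 × 47.8 = 369.016 mm·m/s.
Spread over the 20 km slope with efficiency ε = 0.32: R = ε·F/W = 0.32 × 369.016 / 20000 m = 5.904e-03 mm/s.
R = 5.904e-03 × 3600 = 21.3 mm/hr.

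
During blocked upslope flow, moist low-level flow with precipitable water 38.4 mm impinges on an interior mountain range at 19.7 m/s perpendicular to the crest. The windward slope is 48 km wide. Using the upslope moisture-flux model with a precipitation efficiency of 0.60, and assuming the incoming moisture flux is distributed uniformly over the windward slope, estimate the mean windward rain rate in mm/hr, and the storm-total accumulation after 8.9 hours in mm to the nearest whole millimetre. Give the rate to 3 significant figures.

R ≈ 34.0 mm/hr; total ≈ 303 mm

Incoming column moisture flux per unit ridge length: F = V × PW = 19.7 × 38.4 = 756.48 mm·m/s.
Spread over the 48 km slope with efficiency ε = 0.60: R = ε·F/W = 0.60 × 756.48 / 48000 m = 9.456e-03 mm/s.
R = 9.456e-03 × 3600 = 34.0 mm/hr.
Over 8.9 h: total = 34.0 × 8.9 = 302.6 ≈ 303 mm.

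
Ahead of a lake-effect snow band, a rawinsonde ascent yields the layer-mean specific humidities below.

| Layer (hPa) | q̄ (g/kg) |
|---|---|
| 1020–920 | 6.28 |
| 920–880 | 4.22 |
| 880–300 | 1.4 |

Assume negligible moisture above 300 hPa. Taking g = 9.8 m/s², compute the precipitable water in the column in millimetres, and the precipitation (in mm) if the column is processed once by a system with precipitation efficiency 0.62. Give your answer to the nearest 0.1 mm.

PW ≈ 16.4 mm; precipitation ≈ 10.2 mm

Precipitable water is the column-integrated vapour mass per unit area: PW = (1/g) Σ q̄ Δp, with q in kg/kg and Δp in Pa (1 kg/m² of water = 1 mm).
Layer 1020–920 hPa: Δp = 100 hPa = 10000 Pa, q̄ = 0.00628 kg/kg → 0.00628 × 10000 / 9.8 = 6.41 mm
Layer 920–880 hPa: Δp = 40 hPa = 4000 Pa, q̄ = 0.00422 kg/kg → 0.00422 × 4000 / 9.8 = 1.72 mm
Layer 880–300 hPa: Δp = 580 hPa = 58000 Pa, q̄ = 0.0014 kg/kg → 0.0014 × 58000 / 9.8 = 8.29 mm
PW = 6.41 + 1.72 + 8.29 = 16.42 ≈ 16.4 mm.
Precipitation = ε × PW = 0.62 × 16.4 = 10.2 mm.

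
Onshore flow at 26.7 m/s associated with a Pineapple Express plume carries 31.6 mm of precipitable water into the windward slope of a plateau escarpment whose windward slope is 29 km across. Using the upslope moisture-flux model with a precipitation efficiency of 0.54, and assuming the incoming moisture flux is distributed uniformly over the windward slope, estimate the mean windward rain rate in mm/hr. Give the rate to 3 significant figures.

Incoming column moisture flux per unit ridge length: F = V × PW = 26.7 × 31.6 = 843.72 mm·m/s.
Spread over the 29 km slope with efficiency ε = 0.54: R = ε·F/W = 0.54 × 843.72 / 29000 m = 1.571e-02 mm/s.
R = 1.571e-02 × 3600 = 56.6 mm/hr.

R ≈ 56.6 mm/hr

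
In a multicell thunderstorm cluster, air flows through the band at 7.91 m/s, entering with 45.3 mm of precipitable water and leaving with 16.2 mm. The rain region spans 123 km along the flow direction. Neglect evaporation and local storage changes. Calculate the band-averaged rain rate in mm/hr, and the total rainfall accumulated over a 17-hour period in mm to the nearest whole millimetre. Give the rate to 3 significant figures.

Column moisture flux per unit crosswind length is F = V × PW.
Inflow: F_in = 7.91 × 45.3 = 358.323 mm·m/s
Outflow: F_out = 7.91 × 16.2 = 128.142 mm·m/s
Steady-state rate R = (F_in − F_out)/L = (358.323 − 128.142) / 123000 m = 1.871e-03 mm/s.
R = 1.871e-03 × 3600 = 6.74 mm/hr.
Over 17 h: total = 6.74 × 17 = 114.58 ≈ 115 mm.

R ≈ 6.74 mm/hr; total ≈ 115 mm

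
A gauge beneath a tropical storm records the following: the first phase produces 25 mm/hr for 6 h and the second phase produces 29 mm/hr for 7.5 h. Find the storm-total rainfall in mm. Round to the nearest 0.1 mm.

total ≈ 367.5 mm

Total = Σ Rᵢ Δtᵢ = 25 × 6 + 29 × 7.5
      = 150 + 217.5 = 367.5 mm.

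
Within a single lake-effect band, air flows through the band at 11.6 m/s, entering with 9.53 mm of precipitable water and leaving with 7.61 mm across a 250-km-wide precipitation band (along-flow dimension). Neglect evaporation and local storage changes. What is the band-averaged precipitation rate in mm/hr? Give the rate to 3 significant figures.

R ≈ 0.321 mm/hr

Column moisture flux per unit crosswind length is F = V × PW.
Inflow: F_in = 11.6 × 9.53 = 110.548 mm·m/s
Outflow: F_out = 11.6 × 7.61 = 88.276 mm·m/s
Steady-state rate R = (F_in − F_out)/L = (110.548 − 88.276) / 250000 m = 8.909e-05 mm/s.
R = 8.909e-05 × 3600 = 0.321 mm/hr.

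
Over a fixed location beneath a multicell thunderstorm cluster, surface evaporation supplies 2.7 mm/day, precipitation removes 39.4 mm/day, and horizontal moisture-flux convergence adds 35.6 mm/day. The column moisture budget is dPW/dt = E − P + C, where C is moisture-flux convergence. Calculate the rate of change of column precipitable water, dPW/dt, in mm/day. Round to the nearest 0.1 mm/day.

dPW/dt ≈ -1.1 mm/day

dPW/dt = E − P + C = 2.7 − 39.4 + (35.6) = -1.1 mm/day.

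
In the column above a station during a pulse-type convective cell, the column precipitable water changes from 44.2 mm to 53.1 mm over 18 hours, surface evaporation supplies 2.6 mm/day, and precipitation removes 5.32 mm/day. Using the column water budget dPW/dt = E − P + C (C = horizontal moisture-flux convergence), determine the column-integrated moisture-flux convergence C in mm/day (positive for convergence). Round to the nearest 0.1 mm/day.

dPW/dt = (53.1 − 44.2) mm / (18/24 day) = +11.867 mm/day.
C = dPW/dt − E + P = (+11.867) − 2.6 + 5.32 = 14.6 mm/day.

C ≈ 14.6 mm/day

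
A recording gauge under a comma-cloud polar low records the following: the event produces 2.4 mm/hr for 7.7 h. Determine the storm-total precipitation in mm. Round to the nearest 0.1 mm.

Total = Σ Rᵢ Δtᵢ = 2.4 × 7.7
      = 18.48 = 18.5 mm.

total ≈ 18.5 mm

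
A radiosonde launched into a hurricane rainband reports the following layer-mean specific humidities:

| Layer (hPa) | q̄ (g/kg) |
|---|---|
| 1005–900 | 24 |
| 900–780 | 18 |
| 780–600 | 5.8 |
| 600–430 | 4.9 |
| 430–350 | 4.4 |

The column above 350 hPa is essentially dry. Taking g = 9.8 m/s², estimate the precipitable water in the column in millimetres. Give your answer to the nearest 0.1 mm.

Precipitable water is the column-integrated vapour mass per unit area: PW = (1/g) Σ q̄ Δp, with q in kg/kg and Δp in Pa (1 kg/m² of water = 1 mm).
Layer 1005–900 hPa: Δp = 105 hPa = 10500 Pa, q̄ = 0.024 kg/kg → 0.024 × 10500 / 9.8 = 25.71 mm
Layer 900–780 hPa: Δp = 120 hPa = 12000 Pa, q̄ = 0.018 kg/kg → 0.018 × 12000 / 9.8 = 22.04 mm
Layer 780–600 hPa: Δp = 180 hPa = 18000 Pa, q̄ = 0.0058 kg/kg → 0.0058 × 18000 / 9.8 = 10.65 mm
Layer 600–430 hPa: Δp = 170 hPa = 17000 Pa, q̄ = 0.0049 kg/kg → 0.0049 × 17000 / 9.8 = 8.50 mm
Layer 430–350 hPa: Δp = 80 hPa = 8000 Pa, q̄ = 0.0044 kg/kg → 0.0044 × 8000 / 9.8 = 3.59 mm
PW = 25.71 + 22.04 + 10.65 + 8.50 + 3.59 = 70.49 ≈ 70.5 mm.

PW ≈ 70.5 mm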